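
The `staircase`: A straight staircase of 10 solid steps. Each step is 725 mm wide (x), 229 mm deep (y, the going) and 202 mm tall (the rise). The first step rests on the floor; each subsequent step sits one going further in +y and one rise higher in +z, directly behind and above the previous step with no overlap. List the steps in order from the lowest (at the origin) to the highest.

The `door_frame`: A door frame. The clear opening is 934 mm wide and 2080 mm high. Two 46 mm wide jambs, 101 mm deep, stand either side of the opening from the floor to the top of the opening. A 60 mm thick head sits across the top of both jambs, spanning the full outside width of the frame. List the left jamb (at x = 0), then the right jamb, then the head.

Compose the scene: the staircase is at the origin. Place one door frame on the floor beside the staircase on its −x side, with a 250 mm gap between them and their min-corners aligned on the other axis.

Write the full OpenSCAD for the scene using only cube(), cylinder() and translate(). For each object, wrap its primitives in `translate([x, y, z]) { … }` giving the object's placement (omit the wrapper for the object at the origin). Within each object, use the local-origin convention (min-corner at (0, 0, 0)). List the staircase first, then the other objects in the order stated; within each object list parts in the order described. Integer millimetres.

cube([725, 229, 202]);
translate([0, 229, 202]) cube([725, 229, 202]);
translate([0, 458, 404]) cube([725, 229, 202]);
translate([0, 687, 606]) cube([725, 229, 202]);
translate([0, 916, 808]) cube([725, 229, 202]);
translate([0, 1145, 1010]) cube([725, 229, 202]);
translate([0, 1374, 1212]) cube([725, 229, 202]);
translate([0, 1603, 1414]) cube([725, 229, 202]);
translate([0, 1832, 1616]) cube([725, 229, 202]);
translate([0, 2061, 1818]) cube([725, 229, 202]);
translate([-1276, 0, 0]) {
  cube([46, 101, 2080]);
  translate([980, 0, 0]) cube([46, 101, 2080]);
  translate([0, 0, 2080]) cube([1026, 101, 60]);
}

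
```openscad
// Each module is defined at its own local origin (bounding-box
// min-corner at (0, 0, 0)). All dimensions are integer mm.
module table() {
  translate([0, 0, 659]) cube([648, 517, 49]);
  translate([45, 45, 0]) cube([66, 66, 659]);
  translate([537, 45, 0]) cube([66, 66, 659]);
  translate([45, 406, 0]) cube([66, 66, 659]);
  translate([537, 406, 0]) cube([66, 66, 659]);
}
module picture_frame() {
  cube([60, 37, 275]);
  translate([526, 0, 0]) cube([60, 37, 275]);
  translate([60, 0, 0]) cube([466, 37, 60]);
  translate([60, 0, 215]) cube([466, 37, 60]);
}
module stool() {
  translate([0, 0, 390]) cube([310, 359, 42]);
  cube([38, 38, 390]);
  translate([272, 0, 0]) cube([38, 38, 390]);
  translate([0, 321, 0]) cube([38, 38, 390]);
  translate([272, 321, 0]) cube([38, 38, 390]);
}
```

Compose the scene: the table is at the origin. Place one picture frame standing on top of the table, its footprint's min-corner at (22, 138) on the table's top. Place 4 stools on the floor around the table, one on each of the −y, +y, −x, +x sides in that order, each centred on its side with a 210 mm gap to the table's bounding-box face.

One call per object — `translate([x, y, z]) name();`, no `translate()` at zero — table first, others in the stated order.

table();
translate([22, 138, 708]) picture_frame();
translate([169, -569, 0]) stool();
translate([169, 727, 0]) stool();
translate([-520, 79, 0]) stool();
translate([858, 79, 0]) stool();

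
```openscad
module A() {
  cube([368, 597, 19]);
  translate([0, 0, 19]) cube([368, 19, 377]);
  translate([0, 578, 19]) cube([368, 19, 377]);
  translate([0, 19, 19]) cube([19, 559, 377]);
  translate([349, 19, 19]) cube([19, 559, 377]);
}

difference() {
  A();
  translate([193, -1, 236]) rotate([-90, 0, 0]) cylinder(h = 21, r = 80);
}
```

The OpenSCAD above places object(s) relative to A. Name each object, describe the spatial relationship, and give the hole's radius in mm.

A is an open box. The open box has a circular hole through its front wall. The hole's radius is 80 mm.

The subtracted cylinder has r = 80 mm.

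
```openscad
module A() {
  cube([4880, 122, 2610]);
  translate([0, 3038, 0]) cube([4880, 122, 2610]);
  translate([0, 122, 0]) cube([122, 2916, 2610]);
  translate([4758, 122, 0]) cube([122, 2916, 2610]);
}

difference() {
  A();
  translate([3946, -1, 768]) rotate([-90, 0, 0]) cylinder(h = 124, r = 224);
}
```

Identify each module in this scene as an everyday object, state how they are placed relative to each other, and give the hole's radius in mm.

The subtracted cylinder has r = 224 mm.

A is a house frame. The house frame has a circular hole through its front wall. The hole's radius is 224 mm.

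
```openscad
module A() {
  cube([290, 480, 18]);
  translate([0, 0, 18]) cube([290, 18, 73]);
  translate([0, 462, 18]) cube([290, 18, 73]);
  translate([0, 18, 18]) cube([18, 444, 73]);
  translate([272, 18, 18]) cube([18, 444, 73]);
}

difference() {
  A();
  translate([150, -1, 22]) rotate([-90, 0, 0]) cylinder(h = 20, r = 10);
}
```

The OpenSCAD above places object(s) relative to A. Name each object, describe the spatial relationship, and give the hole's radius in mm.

The subtracted cylinder has r = 10 mm.

A is an open box. The open box has a circular hole through its front wall. The hole's radius is 10 mm.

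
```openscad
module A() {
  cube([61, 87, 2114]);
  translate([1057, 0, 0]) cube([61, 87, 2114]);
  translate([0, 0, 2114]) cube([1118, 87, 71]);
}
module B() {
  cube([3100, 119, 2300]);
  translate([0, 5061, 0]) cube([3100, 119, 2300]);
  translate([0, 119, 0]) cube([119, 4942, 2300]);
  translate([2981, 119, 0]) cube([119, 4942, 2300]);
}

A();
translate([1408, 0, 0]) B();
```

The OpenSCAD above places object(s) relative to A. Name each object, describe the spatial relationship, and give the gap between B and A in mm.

The house frame's nearest face is 290 mm from the door frame's +x face.

A is a door frame. B is a house frame. The house frame is on the floor beside the door frame on its +x side. The gap between the house frame and the door frame is 290 mm.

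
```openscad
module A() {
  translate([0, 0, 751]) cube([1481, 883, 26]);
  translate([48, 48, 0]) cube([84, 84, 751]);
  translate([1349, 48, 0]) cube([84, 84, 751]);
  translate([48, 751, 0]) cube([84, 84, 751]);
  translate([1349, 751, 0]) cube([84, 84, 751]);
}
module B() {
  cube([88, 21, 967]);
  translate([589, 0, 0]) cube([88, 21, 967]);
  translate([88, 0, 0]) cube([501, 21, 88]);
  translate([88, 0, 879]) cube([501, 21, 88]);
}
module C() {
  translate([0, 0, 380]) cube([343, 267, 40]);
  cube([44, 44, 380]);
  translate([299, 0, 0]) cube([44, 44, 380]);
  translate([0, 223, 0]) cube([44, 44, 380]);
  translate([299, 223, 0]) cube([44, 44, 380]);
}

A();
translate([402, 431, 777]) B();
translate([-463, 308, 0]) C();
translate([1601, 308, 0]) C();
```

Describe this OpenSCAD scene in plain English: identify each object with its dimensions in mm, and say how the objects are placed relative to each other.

A is a table with a 1481×883 mm rectangular top, 26 mm thick, top surface at z = 777 mm, supported by four 84×84 mm square legs, each inset 48 mm from the nearest pair of top edges, running from the floor.

B is a rectangular picture frame lying in the x–z plane (depth along y). The opening is 501 mm wide (x) by 791 mm tall (z), surrounded by a border 88 mm wide on all four sides. The frame is 21 mm deep and is made of two full-height vertical stiles with two horizontal rails fitted between them.

C is a four-legged stool. The seat is a 343×267×40 mm slab whose top surface is at z = 420 mm; four square legs, each 44×44 mm in cross-section, run from the floor (z = 0) to the underside of the seat, each flush with a corner of the seat.

The picture frame is on top of the table, centred. Two stools sit around the table at the −x, +x sides.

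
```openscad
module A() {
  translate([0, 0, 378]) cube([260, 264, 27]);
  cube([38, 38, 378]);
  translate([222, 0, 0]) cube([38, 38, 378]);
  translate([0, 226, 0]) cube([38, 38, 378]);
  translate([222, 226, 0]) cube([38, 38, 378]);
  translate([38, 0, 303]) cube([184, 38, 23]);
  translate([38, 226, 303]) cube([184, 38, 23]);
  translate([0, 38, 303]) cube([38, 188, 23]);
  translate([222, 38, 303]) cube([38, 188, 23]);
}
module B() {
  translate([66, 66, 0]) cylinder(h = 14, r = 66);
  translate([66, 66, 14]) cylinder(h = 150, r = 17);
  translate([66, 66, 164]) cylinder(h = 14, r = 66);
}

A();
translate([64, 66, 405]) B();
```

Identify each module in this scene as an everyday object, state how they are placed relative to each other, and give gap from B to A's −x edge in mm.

A is a stool. B is a spool. The spool is on top of the stool, centred. The gap from the spool to the stool's −x edge is 64 mm.

The spool's min-x is at 64; the stool's min-x is 0; gap = 64 mm.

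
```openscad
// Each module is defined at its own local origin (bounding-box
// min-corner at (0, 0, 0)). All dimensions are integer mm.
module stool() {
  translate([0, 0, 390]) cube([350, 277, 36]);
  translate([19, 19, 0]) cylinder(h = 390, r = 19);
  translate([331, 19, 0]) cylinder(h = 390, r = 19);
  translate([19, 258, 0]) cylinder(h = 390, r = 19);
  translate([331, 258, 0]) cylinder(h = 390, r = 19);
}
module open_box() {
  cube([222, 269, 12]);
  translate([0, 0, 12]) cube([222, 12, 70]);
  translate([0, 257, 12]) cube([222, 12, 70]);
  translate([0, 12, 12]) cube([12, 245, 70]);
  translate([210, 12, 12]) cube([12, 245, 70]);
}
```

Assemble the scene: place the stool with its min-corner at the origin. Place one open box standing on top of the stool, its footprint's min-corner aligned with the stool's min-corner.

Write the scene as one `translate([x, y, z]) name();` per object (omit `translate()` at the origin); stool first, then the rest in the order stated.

stool();
translate([0, 0, 426]) open_box();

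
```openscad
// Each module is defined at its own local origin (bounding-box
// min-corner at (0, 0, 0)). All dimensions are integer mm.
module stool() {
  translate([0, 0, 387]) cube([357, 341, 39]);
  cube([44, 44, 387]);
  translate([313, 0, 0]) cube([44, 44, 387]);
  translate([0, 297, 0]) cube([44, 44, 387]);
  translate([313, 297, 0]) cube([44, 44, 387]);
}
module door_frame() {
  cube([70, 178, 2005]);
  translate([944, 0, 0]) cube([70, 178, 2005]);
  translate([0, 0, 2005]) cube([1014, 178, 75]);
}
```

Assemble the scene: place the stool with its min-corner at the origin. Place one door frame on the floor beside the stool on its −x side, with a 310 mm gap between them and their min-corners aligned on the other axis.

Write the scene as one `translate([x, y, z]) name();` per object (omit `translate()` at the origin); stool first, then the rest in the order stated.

stool();
translate([-1324, 0, 0]) door_frame();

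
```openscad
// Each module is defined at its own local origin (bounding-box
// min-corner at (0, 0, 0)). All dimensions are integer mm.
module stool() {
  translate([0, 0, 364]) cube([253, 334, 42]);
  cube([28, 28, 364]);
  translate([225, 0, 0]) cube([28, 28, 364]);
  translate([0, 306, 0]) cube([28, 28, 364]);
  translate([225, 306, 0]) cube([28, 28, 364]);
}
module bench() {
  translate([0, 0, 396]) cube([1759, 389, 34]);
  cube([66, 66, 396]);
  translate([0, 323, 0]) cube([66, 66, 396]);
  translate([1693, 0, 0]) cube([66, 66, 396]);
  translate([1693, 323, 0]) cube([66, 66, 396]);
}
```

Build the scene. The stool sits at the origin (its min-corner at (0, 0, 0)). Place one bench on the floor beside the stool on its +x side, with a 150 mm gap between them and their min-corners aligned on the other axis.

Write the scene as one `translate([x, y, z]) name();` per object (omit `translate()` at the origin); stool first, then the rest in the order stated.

stool();
translate([403, 0, 0]) bench();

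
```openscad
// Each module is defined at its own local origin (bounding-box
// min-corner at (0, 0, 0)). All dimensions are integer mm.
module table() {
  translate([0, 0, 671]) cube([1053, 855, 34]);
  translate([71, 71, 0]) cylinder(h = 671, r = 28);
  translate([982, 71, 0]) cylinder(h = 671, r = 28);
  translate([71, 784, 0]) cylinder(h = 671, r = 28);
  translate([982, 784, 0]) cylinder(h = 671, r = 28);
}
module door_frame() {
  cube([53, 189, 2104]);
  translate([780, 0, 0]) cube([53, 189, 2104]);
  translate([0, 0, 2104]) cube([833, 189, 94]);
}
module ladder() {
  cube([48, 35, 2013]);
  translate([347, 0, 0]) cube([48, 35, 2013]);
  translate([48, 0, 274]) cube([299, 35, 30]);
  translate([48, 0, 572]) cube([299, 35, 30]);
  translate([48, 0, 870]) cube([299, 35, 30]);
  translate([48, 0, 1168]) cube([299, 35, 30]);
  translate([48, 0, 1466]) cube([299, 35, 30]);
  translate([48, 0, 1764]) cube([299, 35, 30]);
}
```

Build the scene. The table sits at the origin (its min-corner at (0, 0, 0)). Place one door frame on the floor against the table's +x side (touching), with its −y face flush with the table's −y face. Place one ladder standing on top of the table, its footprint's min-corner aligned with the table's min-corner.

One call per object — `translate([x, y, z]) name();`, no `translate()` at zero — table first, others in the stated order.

table();
translate([1053, 0, 0]) door_frame();
translate([0, 0, 705]) ladder();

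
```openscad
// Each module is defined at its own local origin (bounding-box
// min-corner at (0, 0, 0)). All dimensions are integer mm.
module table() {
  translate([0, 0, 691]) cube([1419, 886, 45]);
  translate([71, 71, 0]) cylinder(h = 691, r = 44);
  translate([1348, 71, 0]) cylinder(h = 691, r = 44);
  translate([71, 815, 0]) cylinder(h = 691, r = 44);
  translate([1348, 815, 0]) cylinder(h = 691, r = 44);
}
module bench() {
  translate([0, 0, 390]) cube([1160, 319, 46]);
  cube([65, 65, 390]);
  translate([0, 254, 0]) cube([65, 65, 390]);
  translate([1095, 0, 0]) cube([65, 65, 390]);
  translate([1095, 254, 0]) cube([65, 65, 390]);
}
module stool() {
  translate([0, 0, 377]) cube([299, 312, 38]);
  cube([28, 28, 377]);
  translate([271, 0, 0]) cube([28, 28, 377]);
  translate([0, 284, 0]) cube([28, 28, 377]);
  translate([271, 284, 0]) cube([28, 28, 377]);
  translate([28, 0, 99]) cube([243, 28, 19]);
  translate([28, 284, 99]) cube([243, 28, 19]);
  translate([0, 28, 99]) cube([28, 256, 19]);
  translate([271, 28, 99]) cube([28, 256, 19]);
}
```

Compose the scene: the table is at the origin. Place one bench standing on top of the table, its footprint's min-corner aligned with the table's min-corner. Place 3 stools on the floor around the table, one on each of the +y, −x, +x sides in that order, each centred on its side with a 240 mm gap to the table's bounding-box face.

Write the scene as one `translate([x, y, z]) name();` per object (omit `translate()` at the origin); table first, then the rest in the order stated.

table();
translate([0, 0, 736]) bench();
translate([560, 1126, 0]) stool();
translate([-539, 287, 0]) stool();
translate([1659, 287, 0]) stool();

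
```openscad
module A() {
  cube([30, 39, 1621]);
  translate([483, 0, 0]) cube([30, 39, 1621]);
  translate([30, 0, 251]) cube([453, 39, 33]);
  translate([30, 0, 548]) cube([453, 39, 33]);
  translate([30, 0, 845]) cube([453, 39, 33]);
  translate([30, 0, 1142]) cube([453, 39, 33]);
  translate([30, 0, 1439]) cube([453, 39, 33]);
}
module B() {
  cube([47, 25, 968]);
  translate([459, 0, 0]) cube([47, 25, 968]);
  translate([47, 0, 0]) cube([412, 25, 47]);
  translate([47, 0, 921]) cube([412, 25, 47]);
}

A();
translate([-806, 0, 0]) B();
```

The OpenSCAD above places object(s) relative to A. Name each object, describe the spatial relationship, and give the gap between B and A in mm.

The picture frame's nearest face is 300 mm from the ladder's −x face.

A is a ladder. B is a picture frame. The picture frame is on the floor beside the ladder on its −x side. The gap between the picture frame and the ladder is 300 mm.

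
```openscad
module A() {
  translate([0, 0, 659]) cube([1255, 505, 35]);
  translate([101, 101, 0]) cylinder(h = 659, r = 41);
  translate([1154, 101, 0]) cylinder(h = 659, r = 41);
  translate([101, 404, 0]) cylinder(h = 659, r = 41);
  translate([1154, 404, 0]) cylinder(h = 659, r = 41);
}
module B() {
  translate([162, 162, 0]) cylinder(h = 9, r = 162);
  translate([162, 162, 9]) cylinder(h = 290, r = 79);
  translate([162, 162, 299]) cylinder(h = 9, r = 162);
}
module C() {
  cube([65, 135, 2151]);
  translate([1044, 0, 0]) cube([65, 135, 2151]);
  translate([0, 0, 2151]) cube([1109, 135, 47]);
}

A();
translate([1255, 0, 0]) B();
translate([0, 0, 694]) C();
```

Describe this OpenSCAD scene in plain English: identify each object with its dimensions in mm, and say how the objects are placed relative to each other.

A is a table: top 1255 mm (x) × 505 mm (y), 35 mm thick, upper face at z = 694 mm, on four round legs of 82 mm diameter, each leg's bounding box inset 60 mm from the nearest pair of top edges, running from z = 0 to the bottom of the top.

B is a spool: two coaxial disc flanges of radius 162 mm and thickness 9 mm, joined by a core cylinder of radius 79 mm and height 290 mm. The lower flange rests on z = 0 and the three cylinders share a vertical axis.

C is a door frame. The clear opening is 979 mm wide and 2151 mm high. Two 65 mm wide jambs, 135 mm deep, stand either side of the opening from the floor to the top of the opening. A 47 mm thick head sits across the top of both jambs, spanning the full outside width of the frame.

The spool is against the table's +x side, with their −y faces flush. The door frame is on top of the table.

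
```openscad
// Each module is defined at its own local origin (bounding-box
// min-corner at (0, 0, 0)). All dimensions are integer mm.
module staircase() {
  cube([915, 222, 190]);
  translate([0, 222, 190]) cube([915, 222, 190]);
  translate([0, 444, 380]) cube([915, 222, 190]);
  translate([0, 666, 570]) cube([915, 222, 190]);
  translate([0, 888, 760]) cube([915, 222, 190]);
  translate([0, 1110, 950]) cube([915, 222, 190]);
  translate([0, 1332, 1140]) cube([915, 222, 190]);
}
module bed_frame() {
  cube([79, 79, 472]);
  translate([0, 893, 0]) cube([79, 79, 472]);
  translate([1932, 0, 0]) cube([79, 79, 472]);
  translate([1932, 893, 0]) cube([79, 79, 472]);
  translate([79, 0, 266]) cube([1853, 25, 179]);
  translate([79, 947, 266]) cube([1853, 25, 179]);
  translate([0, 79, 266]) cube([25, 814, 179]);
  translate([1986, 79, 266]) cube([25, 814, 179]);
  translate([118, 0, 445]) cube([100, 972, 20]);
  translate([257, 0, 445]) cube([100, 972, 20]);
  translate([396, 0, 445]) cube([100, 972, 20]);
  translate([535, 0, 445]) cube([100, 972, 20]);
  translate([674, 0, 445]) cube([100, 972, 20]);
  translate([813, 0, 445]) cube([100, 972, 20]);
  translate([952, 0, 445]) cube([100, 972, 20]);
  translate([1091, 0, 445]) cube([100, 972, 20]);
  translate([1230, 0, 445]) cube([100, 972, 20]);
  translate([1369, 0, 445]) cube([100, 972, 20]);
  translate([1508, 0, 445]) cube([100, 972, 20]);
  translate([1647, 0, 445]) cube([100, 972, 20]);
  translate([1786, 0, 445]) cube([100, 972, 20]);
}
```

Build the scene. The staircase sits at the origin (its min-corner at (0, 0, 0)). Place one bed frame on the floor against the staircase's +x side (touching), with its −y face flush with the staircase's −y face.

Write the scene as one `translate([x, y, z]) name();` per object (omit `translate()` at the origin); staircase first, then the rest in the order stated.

staircase();
translate([915, 0, 0]) bed_frame();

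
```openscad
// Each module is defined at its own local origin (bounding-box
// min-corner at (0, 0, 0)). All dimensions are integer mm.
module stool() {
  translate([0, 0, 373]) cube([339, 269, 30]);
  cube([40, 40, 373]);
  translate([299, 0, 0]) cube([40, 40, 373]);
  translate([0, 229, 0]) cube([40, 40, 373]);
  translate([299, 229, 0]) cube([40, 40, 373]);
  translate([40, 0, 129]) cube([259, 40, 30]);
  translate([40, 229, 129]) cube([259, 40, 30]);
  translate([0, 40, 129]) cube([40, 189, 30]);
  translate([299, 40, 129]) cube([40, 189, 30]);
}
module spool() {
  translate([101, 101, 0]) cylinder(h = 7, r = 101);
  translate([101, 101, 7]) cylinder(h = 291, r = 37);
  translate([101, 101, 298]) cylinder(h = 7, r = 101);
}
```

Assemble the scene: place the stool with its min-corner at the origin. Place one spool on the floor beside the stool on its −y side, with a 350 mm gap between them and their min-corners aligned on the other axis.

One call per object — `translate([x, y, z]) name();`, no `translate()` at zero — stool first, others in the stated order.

stool();
translate([0, -552, 0]) spool();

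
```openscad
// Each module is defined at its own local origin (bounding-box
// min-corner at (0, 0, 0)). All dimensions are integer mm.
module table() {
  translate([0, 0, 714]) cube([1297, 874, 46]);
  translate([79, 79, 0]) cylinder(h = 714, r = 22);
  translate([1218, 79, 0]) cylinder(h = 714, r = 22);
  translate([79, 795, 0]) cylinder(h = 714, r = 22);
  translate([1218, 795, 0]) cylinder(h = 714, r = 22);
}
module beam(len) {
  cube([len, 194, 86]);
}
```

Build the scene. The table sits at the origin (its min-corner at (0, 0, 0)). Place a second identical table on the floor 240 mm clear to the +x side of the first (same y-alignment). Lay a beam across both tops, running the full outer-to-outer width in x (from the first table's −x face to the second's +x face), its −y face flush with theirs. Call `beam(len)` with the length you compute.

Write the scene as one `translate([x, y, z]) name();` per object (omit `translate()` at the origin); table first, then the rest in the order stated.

table();
translate([1537, 0, 0]) table();
translate([0, 0, 760]) beam(2834);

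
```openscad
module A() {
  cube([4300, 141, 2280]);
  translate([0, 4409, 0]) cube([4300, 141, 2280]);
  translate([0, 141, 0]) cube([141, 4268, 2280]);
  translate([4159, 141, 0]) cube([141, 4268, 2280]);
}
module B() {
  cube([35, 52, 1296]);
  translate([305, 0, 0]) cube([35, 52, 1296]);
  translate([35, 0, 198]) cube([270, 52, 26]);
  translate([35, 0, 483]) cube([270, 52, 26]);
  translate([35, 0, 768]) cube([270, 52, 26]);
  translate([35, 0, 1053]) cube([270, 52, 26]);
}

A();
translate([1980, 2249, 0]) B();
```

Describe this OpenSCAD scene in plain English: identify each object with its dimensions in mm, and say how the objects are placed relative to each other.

A is a box-shaped house frame (walls only): outside footprint 4300×4550 mm, wall height 2280 mm, wall thickness 141 mm. The two y-facing walls run the full x-width; the two x-facing walls fit between the inner faces of the y-facing walls.

B is a wooden ladder with two side rails of 35×52 mm section and 1296 mm height, set 340 mm apart overall. Between them run 4 rectangular rungs (52 mm deep, 26 mm thick), front faces flush with the rails' −y face. The bottom of the first rung is 198 mm above the floor and each subsequent rung is 285 mm higher than the one below.

The ladder sits inside the house frame, centred.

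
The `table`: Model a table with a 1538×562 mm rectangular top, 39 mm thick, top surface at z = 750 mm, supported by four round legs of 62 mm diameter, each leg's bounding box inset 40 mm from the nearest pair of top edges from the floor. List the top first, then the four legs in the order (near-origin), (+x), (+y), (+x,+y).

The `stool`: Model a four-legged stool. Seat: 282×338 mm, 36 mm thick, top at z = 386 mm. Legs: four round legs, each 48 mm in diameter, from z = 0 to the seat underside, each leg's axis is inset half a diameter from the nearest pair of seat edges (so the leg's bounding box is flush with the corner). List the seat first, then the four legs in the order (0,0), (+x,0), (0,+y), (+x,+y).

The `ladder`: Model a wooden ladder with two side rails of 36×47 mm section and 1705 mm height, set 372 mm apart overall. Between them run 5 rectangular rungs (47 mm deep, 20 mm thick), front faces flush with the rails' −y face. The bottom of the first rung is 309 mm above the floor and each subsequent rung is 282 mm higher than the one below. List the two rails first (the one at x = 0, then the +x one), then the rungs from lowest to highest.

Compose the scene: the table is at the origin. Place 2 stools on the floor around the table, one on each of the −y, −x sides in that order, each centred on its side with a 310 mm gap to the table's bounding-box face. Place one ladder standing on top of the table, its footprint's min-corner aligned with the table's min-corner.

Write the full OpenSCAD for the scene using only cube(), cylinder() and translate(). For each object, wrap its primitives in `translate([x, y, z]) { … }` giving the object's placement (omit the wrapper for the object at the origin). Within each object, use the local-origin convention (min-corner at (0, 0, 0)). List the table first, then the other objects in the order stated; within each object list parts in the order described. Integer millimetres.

translate([0, 0, 711]) cube([1538, 562, 39]);
translate([71, 71, 0]) cylinder(h = 711, r = 31);
translate([1467, 71, 0]) cylinder(h = 711, r = 31);
translate([71, 491, 0]) cylinder(h = 711, r = 31);
translate([1467, 491, 0]) cylinder(h = 711, r = 31);
translate([628, -648, 0]) {
  translate([0, 0, 350]) cube([282, 338, 36]);
  translate([24, 24, 0]) cylinder(h = 350, r = 24);
  translate([258, 24, 0]) cylinder(h = 350, r = 24);
  translate([24, 314, 0]) cylinder(h = 350, r = 24);
  translate([258, 314, 0]) cylinder(h = 350, r = 24);
}
translate([-592, 112, 0]) {
  translate([0, 0, 350]) cube([282, 338, 36]);
  translate([24, 24, 0]) cylinder(h = 350, r = 24);
  translate([258, 24, 0]) cylinder(h = 350, r = 24);
  translate([24, 314, 0]) cylinder(h = 350, r = 24);
  translate([258, 314, 0]) cylinder(h = 350, r = 24);
}
translate([0, 0, 750]) {
  cube([36, 47, 1705]);
  translate([336, 0, 0]) cube([36, 47, 1705]);
  translate([36, 0, 309]) cube([300, 47, 20]);
  translate([36, 0, 591]) cube([300, 47, 20]);
  translate([36, 0, 873]) cube([300, 47, 20]);
  translate([36, 0, 1155]) cube([300, 47, 20]);
  translate([36, 0, 1437]) cube([300, 47, 20]);
}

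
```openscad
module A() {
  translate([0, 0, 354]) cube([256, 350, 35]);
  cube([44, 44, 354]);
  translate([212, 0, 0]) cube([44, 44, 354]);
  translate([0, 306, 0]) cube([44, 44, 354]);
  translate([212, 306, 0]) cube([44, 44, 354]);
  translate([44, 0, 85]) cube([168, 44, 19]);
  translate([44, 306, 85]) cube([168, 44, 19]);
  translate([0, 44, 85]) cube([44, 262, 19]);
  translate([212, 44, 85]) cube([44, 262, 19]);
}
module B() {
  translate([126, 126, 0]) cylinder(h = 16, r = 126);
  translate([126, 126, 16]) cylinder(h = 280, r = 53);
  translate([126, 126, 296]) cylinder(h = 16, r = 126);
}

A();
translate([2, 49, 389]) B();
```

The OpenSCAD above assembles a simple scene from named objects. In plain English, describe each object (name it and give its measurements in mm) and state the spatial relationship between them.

A is a simple wooden stool: a rectangular seat 256 mm (x) by 350 mm (y), 35 mm thick, top face at z = 389 mm, on four square legs, each 44×44 mm in cross-section. The legs rest on z = 0, each flush with a corner of the seat. Four stretchers, 44 mm wide and 19 mm tall, connect adjacent legs with their undersides at z = 85 mm, each running between the inner faces of the legs it joins and aligned with the legs' outer faces on the other axis.

B is a spool: two coaxial disc flanges of radius 126 mm and thickness 16 mm, joined by a core cylinder of radius 53 mm and height 280 mm. The lower flange rests on z = 0 and the three cylinders share a vertical axis.

The spool is on top of the stool, centred.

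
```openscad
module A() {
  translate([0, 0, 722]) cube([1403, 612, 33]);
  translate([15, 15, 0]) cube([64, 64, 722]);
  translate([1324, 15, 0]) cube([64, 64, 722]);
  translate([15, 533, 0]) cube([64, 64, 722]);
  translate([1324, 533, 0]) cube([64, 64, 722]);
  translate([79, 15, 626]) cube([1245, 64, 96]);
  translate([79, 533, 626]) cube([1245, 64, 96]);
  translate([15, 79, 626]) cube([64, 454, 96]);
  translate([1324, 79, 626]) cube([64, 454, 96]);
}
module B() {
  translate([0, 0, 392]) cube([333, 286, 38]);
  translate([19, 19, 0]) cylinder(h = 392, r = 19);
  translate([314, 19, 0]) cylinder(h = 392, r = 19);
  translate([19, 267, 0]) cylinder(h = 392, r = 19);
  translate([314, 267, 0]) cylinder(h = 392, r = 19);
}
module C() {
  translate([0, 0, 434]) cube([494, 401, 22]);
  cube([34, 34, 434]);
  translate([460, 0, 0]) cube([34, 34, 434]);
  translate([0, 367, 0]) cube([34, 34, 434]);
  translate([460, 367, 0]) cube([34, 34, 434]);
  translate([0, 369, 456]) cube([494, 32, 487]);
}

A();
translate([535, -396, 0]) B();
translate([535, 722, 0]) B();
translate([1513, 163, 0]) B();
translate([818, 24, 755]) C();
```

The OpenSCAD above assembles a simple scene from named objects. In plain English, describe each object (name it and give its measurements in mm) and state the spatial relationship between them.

A is a table with a 1403×612 mm rectangular top, 33 mm thick, top surface at z = 755 mm, supported by four 64×64 mm square legs, each inset 15 mm from the nearest pair of top edges, running from the floor. Four apron rails, 64 mm thick and 96 mm tall, run between adjacent legs with their top edges flush with the underside of the top and their outer faces flush with the legs' outer faces.

B is a four-legged stool. The seat is a 333×286×38 mm slab whose top surface is at z = 430 mm; four round legs, each 38 mm in diameter, run from the floor (z = 0) to the underside of the seat, each leg's axis is inset half a diameter from the nearest pair of seat edges (so the leg's bounding box is flush with the corner).

C is a chair. The seat is a 494×401×22 mm slab with its top at z = 456 mm, on four 34×34 mm corner legs (flush with the seat edges, standing on z = 0). A flat backrest 32 mm thick, 487 mm tall, spans the full seat width and rises from the seat top along its +y edge, rear face flush with the rear of the seat.

Three stools sit around the table at the −y, +y, +x sides. The chair is on top of the table.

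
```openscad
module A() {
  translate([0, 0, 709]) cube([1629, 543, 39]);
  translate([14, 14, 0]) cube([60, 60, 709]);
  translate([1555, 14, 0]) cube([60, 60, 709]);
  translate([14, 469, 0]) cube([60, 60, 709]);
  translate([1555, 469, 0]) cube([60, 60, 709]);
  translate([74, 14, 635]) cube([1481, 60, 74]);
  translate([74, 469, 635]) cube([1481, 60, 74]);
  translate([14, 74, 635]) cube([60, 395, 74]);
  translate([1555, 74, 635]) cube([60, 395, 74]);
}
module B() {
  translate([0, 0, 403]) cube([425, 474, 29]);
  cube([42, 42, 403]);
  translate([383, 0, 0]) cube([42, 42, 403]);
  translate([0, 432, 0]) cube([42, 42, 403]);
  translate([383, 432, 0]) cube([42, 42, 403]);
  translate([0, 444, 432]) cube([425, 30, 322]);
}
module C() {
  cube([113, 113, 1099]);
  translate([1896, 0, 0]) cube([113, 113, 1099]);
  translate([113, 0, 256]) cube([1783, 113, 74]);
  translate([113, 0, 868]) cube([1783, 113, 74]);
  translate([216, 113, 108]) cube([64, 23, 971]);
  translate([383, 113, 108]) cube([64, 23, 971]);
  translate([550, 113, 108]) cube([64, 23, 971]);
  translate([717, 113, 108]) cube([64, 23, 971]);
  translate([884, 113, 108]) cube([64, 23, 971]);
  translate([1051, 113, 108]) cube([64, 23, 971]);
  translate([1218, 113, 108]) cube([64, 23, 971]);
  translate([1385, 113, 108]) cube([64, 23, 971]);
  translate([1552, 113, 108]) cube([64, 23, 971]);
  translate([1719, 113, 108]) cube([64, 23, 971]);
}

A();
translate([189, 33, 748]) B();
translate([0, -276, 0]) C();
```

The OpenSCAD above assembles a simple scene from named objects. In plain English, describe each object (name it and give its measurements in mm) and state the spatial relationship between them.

A is a rectangular dining table. The top is 1629×543×39 mm with its upper surface at z = 748 mm. It stands on four 60×60 mm square legs, each inset 14 mm from the nearest pair of top edges, running from the floor to the underside of the top. Four apron rails, 60 mm thick and 74 mm tall, run between adjacent legs with their top edges flush with the underside of the top and their outer faces flush with the legs' outer faces.

B is a chair: 425×474 mm seat, 29 mm thick, top at z = 432 mm, on four 42 mm square corner legs flush with the seat edges. A 30 mm thick backrest slab spans the full seat width, extending 322 mm above the seat top, its back face flush with the seat's +y edge.

C is a fence section. Two 113×113 mm posts, 1099 mm tall, stand on the floor with a clear span of 1783 mm between their inner faces. Two horizontal rails of 113×74 mm section span the gap between the posts with their undersides at z = 256 mm and z = 868 mm, flush with the posts' −y face. 10 pickets, each 64 mm wide, 23 mm thick and 971 mm tall, are fixed to the +y face of the rails with their bottoms at z = 108 mm, evenly spaced across the span with equal gaps (rounded down to the nearest mm) at the −x end and between each pair — any rounding remainder accumulates at the +x end.

The chair is on top of the table. The fence section is on the floor beside the table on its −y side.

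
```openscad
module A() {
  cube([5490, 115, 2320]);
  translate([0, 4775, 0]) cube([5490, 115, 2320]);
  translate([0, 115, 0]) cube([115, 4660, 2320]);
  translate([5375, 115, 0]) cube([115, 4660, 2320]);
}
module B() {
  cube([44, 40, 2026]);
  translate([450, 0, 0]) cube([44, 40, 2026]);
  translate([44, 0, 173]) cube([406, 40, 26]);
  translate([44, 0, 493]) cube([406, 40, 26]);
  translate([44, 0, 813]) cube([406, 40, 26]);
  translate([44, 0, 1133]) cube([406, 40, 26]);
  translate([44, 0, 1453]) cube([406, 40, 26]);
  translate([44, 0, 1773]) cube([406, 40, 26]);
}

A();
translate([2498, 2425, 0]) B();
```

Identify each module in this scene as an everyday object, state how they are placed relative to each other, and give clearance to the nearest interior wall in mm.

A is a house frame. B is a ladder. The ladder sits inside the house frame, centred. The clearance to the nearest interior wall is 2310 mm.

Clearances: x = 2383, y = 2310; minimum 2310 mm.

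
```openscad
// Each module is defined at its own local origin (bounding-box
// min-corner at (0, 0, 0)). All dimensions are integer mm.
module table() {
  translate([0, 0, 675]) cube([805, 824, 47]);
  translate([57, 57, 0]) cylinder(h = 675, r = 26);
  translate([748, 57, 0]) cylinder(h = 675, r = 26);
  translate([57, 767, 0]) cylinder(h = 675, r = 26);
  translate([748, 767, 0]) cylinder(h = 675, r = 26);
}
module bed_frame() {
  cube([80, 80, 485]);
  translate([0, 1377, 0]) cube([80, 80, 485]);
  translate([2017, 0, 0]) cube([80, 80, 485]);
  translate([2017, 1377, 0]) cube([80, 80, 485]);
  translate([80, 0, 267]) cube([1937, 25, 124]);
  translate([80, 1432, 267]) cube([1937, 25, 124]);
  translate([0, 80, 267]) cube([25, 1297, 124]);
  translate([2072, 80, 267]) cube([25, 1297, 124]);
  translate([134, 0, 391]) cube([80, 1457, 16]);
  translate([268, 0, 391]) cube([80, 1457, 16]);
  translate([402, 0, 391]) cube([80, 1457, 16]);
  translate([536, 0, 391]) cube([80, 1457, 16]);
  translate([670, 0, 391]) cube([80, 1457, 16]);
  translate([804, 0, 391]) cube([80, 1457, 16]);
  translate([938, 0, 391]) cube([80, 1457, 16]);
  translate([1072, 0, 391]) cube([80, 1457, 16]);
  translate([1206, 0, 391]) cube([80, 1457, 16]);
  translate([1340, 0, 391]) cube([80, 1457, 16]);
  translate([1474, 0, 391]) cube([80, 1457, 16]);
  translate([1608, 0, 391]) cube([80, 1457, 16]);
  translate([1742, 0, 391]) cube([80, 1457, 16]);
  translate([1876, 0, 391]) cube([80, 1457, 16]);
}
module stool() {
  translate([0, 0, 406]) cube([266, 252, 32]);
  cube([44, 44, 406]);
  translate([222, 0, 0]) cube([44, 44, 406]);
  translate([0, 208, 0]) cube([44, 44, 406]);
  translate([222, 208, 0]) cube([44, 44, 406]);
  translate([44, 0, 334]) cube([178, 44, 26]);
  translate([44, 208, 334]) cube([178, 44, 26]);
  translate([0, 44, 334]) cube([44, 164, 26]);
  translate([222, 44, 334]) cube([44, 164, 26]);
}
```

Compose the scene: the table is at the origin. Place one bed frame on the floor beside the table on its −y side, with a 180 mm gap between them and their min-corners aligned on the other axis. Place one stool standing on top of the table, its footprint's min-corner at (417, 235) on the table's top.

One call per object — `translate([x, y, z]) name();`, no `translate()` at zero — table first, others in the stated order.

table();
translate([0, -1637, 0]) bed_frame();
translate([417, 235, 722]) stool();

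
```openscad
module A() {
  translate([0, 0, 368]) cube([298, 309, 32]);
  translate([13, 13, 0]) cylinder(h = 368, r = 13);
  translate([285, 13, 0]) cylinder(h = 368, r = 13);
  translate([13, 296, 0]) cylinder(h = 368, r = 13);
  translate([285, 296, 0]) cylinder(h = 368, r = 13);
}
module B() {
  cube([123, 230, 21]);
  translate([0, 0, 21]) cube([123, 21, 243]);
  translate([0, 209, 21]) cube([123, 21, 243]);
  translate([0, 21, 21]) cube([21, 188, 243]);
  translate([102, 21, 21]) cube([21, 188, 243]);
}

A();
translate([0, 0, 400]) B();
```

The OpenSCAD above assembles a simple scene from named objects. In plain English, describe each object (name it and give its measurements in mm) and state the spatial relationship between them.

A is a simple wooden stool: a rectangular seat 298 mm (x) by 309 mm (y), 32 mm thick, top face at z = 400 mm, on four round legs, each 26 mm in diameter. The legs rest on z = 0, each leg's axis is inset half a diameter from the nearest pair of seat edges (so the leg's bounding box is flush with the corner).

B is an open storage box with external size 123×230×264 mm and wall thickness 21 mm (the base is also 21 mm thick). The base covers the whole footprint; the four walls stand on the base, with the y-facing walls full-width and the x-facing walls fitting between their inner faces.

The open box is on top of the stool.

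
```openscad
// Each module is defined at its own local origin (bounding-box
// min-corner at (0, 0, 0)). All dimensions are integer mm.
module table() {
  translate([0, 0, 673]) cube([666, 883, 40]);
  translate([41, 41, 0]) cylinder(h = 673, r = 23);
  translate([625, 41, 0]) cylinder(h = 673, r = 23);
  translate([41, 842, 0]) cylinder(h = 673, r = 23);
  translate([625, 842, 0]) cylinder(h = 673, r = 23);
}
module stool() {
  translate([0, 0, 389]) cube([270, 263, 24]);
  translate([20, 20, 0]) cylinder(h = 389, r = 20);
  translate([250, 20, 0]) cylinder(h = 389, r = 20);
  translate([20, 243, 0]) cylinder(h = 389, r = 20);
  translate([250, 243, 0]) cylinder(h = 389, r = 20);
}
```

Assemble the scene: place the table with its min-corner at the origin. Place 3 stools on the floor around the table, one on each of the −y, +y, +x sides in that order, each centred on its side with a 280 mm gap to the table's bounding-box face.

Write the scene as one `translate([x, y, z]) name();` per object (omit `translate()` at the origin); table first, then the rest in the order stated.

table();
translate([198, -543, 0]) stool();
translate([198, 1163, 0]) stool();
translate([946, 310, 0]) stool();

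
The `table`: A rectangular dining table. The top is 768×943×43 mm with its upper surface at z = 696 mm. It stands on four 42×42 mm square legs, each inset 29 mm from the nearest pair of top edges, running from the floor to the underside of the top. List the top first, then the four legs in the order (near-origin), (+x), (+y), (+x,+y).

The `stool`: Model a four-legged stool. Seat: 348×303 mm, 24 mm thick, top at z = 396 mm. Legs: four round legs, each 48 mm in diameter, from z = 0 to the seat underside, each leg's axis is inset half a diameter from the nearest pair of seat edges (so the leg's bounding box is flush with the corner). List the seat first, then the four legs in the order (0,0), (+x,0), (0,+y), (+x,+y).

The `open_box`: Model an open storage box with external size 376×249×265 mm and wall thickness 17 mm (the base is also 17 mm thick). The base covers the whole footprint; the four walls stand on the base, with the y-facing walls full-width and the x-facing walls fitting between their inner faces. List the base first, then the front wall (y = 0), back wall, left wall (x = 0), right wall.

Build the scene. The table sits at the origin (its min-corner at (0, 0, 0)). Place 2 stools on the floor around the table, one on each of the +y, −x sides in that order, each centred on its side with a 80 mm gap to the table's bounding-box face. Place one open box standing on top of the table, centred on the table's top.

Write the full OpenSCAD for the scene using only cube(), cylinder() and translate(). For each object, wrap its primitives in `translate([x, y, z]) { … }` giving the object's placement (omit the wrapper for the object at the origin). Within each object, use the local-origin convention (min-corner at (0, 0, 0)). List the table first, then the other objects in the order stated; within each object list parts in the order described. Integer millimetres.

translate([0, 0, 653]) cube([768, 943, 43]);
translate([29, 29, 0]) cube([42, 42, 653]);
translate([697, 29, 0]) cube([42, 42, 653]);
translate([29, 872, 0]) cube([42, 42, 653]);
translate([697, 872, 0]) cube([42, 42, 653]);
translate([210, 1023, 0]) {
  translate([0, 0, 372]) cube([348, 303, 24]);
  translate([24, 24, 0]) cylinder(h = 372, r = 24);
  translate([324, 24, 0]) cylinder(h = 372, r = 24);
  translate([24, 279, 0]) cylinder(h = 372, r = 24);
  translate([324, 279, 0]) cylinder(h = 372, r = 24);
}
translate([-428, 320, 0]) {
  translate([0, 0, 372]) cube([348, 303, 24]);
  translate([24, 24, 0]) cylinder(h = 372, r = 24);
  translate([324, 24, 0]) cylinder(h = 372, r = 24);
  translate([24, 279, 0]) cylinder(h = 372, r = 24);
  translate([324, 279, 0]) cylinder(h = 372, r = 24);
}
translate([196, 347, 696]) {
  cube([376, 249, 17]);
  translate([0, 0, 17]) cube([376, 17, 248]);
  translate([0, 232, 17]) cube([376, 17, 248]);
  translate([0, 17, 17]) cube([17, 215, 248]);
  translate([359, 17, 17]) cube([17, 215, 248]);
}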